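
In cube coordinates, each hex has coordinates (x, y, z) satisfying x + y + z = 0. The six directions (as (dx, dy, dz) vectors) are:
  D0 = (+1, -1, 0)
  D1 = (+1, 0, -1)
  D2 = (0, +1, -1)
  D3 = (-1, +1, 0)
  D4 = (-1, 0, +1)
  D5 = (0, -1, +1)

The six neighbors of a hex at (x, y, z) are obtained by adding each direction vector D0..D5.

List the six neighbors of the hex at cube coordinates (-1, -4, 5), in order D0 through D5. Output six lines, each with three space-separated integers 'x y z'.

Answer: 0 -5 5
0 -4 4
-1 -3 4
-2 -3 5
-2 -4 6
-1 -5 6

Derivation:
Center: (-1, -4, 5). Add each direction:
  D0: (-1, -4, 5) + (1, -1, 0) = (0, -5, 5)
  D1: (-1, -4, 5) + (1, 0, -1) = (0, -4, 4)
  D2: (-1, -4, 5) + (0, 1, -1) = (-1, -3, 4)
  D3: (-1, -4, 5) + (-1, 1, 0) = (-2, -3, 5)
  D4: (-1, -4, 5) + (-1, 0, 1) = (-2, -4, 6)
  D5: (-1, -4, 5) + (0, -1, 1) = (-1, -5, 6)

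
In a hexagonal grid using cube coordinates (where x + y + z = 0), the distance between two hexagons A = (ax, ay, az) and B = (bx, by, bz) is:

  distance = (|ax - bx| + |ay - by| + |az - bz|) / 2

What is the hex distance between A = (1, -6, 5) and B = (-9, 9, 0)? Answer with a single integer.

|ax - bx| = |1 - (-9)| = 10
|ay - by| = |-6 - 9| = 15
|az - bz| = |5 - 0| = 5
distance = (10 + 15 + 5) / 2 = 30 / 2 = 15

Answer: 15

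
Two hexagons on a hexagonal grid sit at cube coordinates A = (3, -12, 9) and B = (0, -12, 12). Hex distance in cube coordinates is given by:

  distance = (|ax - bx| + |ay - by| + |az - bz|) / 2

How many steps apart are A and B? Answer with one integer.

Answer: 3

Derivation:
|ax - bx| = |3 - 0| = 3
|ay - by| = |-12 - (-12)| = 0
|az - bz| = |9 - 12| = 3
distance = (3 + 0 + 3) / 2 = 6 / 2 = 3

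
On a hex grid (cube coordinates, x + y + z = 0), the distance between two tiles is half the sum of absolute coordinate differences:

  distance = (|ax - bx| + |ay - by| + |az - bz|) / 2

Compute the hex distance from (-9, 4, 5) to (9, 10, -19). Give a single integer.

Answer: 24

Derivation:
|ax - bx| = |-9 - 9| = 18
|ay - by| = |4 - 10| = 6
|az - bz| = |5 - (-19)| = 24
distance = (18 + 6 + 24) / 2 = 48 / 2 = 24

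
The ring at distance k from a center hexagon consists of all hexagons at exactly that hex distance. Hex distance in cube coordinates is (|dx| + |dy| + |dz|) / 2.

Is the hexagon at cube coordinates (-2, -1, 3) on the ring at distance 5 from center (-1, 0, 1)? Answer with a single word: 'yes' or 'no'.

|px - cx| = |-2 - (-1)| = 1
|py - cy| = |-1 - 0| = 1
|pz - cz| = |3 - 1| = 2
distance = (1+1+2)/2 = 4/2 = 2
radius = 5; distance != radius -> no

Answer: no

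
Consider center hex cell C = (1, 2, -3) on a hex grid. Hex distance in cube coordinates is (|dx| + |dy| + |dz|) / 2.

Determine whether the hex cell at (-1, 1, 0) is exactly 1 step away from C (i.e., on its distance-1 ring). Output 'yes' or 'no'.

Answer: no

Derivation:
|px - cx| = |-1 - 1| = 2
|py - cy| = |1 - 2| = 1
|pz - cz| = |0 - (-3)| = 3
distance = (2+1+3)/2 = 6/2 = 3
radius = 1; distance != radius -> no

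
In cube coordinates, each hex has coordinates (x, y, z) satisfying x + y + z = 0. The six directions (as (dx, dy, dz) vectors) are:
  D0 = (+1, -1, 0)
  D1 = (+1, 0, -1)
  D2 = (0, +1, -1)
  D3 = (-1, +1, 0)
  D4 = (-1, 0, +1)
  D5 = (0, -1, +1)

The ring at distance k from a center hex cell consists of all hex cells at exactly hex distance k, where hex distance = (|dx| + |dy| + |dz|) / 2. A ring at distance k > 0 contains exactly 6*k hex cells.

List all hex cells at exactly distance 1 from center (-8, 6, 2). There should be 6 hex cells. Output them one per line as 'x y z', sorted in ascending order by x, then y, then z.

Answer: -9 6 3
-9 7 2
-8 5 3
-8 7 1
-7 5 2
-7 6 1

Derivation:
Walk ring at distance 1 from (-8, 6, 2):
Start at center + D4*1 = (-9, 6, 3)
  hex 0: (-9, 6, 3)
  hex 1: (-8, 5, 3)
  hex 2: (-7, 5, 2)
  hex 3: (-7, 6, 1)
  hex 4: (-8, 7, 1)
  hex 5: (-9, 7, 2)
Sorted: 6 hexes.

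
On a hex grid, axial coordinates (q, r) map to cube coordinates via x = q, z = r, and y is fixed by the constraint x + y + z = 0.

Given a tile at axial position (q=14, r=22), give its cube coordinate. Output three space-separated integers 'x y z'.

Answer: 14 -36 22

Derivation:
x = q = 14
z = r = 22
y = -x - z = -(14) - (22) = -36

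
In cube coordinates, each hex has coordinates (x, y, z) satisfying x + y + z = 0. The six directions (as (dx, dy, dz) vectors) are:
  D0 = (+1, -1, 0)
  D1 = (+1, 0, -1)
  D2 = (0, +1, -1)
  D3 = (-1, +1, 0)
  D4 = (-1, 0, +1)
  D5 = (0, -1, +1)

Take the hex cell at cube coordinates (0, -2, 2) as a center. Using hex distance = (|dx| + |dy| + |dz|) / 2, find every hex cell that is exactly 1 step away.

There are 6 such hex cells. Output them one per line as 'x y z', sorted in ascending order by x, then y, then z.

Answer: -1 -2 3
-1 -1 2
0 -3 3
0 -1 1
1 -3 2
1 -2 1

Derivation:
Walk ring at distance 1 from (0, -2, 2):
Start at center + D4*1 = (-1, -2, 3)
  hex 0: (-1, -2, 3)
  hex 1: (0, -3, 3)
  hex 2: (1, -3, 2)
  hex 3: (1, -2, 1)
  hex 4: (0, -1, 1)
  hex 5: (-1, -1, 2)
Sorted: 6 hexes.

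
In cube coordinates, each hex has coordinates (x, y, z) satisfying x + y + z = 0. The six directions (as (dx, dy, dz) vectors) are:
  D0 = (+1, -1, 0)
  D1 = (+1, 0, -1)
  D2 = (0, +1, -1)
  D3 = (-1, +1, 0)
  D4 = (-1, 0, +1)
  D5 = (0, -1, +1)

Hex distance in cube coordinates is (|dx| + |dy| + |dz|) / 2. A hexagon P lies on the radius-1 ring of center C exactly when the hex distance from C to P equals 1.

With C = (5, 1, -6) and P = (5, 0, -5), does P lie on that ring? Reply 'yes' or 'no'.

|px - cx| = |5 - 5| = 0
|py - cy| = |0 - 1| = 1
|pz - cz| = |-5 - (-6)| = 1
distance = (0+1+1)/2 = 2/2 = 1
radius = 1; distance == radius -> yes

Answer: yes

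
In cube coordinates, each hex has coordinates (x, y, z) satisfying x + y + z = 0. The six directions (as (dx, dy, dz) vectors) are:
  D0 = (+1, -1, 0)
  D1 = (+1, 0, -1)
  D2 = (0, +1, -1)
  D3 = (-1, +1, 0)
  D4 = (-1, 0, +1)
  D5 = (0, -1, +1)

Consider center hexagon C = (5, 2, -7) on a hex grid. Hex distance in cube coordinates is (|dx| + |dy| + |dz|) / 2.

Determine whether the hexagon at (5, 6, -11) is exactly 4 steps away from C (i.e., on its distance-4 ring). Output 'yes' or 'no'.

Answer: yes

Derivation:
|px - cx| = |5 - 5| = 0
|py - cy| = |6 - 2| = 4
|pz - cz| = |-11 - (-7)| = 4
distance = (0+4+4)/2 = 8/2 = 4
radius = 4; distance == radius -> yes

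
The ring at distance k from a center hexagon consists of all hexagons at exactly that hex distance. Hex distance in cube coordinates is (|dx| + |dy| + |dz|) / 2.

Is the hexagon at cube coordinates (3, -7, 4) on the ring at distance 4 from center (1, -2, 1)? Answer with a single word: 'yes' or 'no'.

|px - cx| = |3 - 1| = 2
|py - cy| = |-7 - (-2)| = 5
|pz - cz| = |4 - 1| = 3
distance = (2+5+3)/2 = 10/2 = 5
radius = 4; distance != radius -> no

Answer: no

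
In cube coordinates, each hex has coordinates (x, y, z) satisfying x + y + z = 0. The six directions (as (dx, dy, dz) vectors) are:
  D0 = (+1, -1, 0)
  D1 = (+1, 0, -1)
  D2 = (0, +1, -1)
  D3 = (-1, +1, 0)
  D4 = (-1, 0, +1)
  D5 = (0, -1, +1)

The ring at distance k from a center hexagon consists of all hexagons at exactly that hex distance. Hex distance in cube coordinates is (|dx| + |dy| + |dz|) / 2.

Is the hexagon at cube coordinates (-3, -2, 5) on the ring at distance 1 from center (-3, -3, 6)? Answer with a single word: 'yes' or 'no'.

|px - cx| = |-3 - (-3)| = 0
|py - cy| = |-2 - (-3)| = 1
|pz - cz| = |5 - 6| = 1
distance = (0+1+1)/2 = 2/2 = 1
radius = 1; distance == radius -> yes

Answer: yes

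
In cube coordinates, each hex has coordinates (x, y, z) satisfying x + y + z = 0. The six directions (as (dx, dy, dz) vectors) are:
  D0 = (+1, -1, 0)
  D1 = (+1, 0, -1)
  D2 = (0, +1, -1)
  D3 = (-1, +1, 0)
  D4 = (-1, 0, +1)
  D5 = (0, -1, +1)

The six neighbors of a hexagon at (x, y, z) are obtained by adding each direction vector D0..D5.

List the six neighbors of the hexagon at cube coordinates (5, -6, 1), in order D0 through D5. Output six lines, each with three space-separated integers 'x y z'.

Answer: 6 -7 1
6 -6 0
5 -5 0
4 -5 1
4 -6 2
5 -7 2

Derivation:
Center: (5, -6, 1). Add each direction:
  D0: (5, -6, 1) + (1, -1, 0) = (6, -7, 1)
  D1: (5, -6, 1) + (1, 0, -1) = (6, -6, 0)
  D2: (5, -6, 1) + (0, 1, -1) = (5, -5, 0)
  D3: (5, -6, 1) + (-1, 1, 0) = (4, -5, 1)
  D4: (5, -6, 1) + (-1, 0, 1) = (4, -6, 2)
  D5: (5, -6, 1) + (0, -1, 1) = (5, -7, 2)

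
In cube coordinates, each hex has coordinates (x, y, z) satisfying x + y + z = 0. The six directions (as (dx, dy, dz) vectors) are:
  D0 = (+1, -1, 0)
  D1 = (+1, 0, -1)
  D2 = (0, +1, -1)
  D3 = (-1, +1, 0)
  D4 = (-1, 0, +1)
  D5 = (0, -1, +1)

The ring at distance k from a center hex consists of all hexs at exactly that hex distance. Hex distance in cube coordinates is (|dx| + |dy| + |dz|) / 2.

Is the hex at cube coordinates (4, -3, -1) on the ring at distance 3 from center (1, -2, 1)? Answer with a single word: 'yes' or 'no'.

Answer: yes

Derivation:
|px - cx| = |4 - 1| = 3
|py - cy| = |-3 - (-2)| = 1
|pz - cz| = |-1 - 1| = 2
distance = (3+1+2)/2 = 6/2 = 3
radius = 3; distance == radius -> yes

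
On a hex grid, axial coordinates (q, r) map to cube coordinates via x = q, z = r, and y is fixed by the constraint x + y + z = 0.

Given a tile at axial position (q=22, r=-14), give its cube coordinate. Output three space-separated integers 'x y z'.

Answer: 22 -8 -14

Derivation:
x = q = 22
z = r = -14
y = -x - z = -(22) - (-14) = -8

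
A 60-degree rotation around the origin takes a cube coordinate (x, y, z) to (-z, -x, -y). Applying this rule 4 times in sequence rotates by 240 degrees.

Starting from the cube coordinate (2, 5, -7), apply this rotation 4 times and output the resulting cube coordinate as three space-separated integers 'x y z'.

Answer: -7 2 5

Derivation:
Start: (2, 5, -7)
Step 1: (2, 5, -7) -> (-(-7), -(2), -(5)) = (7, -2, -5)
Step 2: (7, -2, -5) -> (-(-5), -(7), -(-2)) = (5, -7, 2)
Step 3: (5, -7, 2) -> (-(2), -(5), -(-7)) = (-2, -5, 7)
Step 4: (-2, -5, 7) -> (-(7), -(-2), -(-5)) = (-7, 2, 5)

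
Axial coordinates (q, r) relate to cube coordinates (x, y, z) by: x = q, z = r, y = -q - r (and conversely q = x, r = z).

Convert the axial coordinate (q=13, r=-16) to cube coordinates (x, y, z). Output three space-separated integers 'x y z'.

Answer: 13 3 -16

Derivation:
x = q = 13
z = r = -16
y = -x - z = -(13) - (-16) = 3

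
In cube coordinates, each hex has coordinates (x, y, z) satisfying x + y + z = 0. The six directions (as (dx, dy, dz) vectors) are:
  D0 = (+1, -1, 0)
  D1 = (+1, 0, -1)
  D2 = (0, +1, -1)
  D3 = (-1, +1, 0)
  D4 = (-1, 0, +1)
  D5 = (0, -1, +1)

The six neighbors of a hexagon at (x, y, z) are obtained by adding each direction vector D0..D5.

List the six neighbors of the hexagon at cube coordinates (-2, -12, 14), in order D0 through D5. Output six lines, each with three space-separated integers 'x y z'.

Center: (-2, -12, 14). Add each direction:
  D0: (-2, -12, 14) + (1, -1, 0) = (-1, -13, 14)
  D1: (-2, -12, 14) + (1, 0, -1) = (-1, -12, 13)
  D2: (-2, -12, 14) + (0, 1, -1) = (-2, -11, 13)
  D3: (-2, -12, 14) + (-1, 1, 0) = (-3, -11, 14)
  D4: (-2, -12, 14) + (-1, 0, 1) = (-3, -12, 15)
  D5: (-2, -12, 14) + (0, -1, 1) = (-2, -13, 15)

Answer: -1 -13 14
-1 -12 13
-2 -11 13
-3 -11 14
-3 -12 15
-2 -13 15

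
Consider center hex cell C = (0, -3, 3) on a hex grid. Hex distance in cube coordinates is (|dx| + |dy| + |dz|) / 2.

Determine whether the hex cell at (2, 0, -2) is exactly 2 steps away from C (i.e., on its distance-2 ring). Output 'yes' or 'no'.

Answer: no

Derivation:
|px - cx| = |2 - 0| = 2
|py - cy| = |0 - (-3)| = 3
|pz - cz| = |-2 - 3| = 5
distance = (2+3+5)/2 = 10/2 = 5
radius = 2; distance != radius -> no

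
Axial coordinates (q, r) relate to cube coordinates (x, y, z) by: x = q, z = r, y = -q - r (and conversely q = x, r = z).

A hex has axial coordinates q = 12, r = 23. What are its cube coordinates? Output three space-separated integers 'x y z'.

x = q = 12
z = r = 23
y = -x - z = -(12) - (23) = -35

Answer: 12 -35 23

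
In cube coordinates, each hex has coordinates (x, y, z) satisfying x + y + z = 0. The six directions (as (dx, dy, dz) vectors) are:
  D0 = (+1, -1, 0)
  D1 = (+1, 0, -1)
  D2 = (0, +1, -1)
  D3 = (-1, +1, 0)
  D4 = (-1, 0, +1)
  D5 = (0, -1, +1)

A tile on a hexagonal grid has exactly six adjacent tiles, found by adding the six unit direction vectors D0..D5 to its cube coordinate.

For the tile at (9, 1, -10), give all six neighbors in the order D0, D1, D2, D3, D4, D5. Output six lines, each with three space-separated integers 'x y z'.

Answer: 10 0 -10
10 1 -11
9 2 -11
8 2 -10
8 1 -9
9 0 -9

Derivation:
Center: (9, 1, -10). Add each direction:
  D0: (9, 1, -10) + (1, -1, 0) = (10, 0, -10)
  D1: (9, 1, -10) + (1, 0, -1) = (10, 1, -11)
  D2: (9, 1, -10) + (0, 1, -1) = (9, 2, -11)
  D3: (9, 1, -10) + (-1, 1, 0) = (8, 2, -10)
  D4: (9, 1, -10) + (-1, 0, 1) = (8, 1, -9)
  D5: (9, 1, -10) + (0, -1, 1) = (9, 0, -9)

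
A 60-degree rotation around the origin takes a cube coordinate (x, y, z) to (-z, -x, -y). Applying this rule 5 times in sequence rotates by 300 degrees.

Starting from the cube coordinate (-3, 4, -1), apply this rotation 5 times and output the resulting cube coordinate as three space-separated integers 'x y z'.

Start: (-3, 4, -1)
Step 1: (-3, 4, -1) -> (-(-1), -(-3), -(4)) = (1, 3, -4)
Step 2: (1, 3, -4) -> (-(-4), -(1), -(3)) = (4, -1, -3)
Step 3: (4, -1, -3) -> (-(-3), -(4), -(-1)) = (3, -4, 1)
Step 4: (3, -4, 1) -> (-(1), -(3), -(-4)) = (-1, -3, 4)
Step 5: (-1, -3, 4) -> (-(4), -(-1), -(-3)) = (-4, 1, 3)

Answer: -4 1 3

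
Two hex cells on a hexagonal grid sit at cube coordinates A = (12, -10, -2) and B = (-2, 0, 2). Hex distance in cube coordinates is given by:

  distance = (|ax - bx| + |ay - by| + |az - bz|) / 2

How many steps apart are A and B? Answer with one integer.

|ax - bx| = |12 - (-2)| = 14
|ay - by| = |-10 - 0| = 10
|az - bz| = |-2 - 2| = 4
distance = (14 + 10 + 4) / 2 = 28 / 2 = 14

Answer: 14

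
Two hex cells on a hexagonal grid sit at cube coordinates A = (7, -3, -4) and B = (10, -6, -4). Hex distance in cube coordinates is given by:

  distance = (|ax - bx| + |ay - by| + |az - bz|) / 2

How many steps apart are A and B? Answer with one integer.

Answer: 3

Derivation:
|ax - bx| = |7 - 10| = 3
|ay - by| = |-3 - (-6)| = 3
|az - bz| = |-4 - (-4)| = 0
distance = (3 + 3 + 0) / 2 = 6 / 2 = 3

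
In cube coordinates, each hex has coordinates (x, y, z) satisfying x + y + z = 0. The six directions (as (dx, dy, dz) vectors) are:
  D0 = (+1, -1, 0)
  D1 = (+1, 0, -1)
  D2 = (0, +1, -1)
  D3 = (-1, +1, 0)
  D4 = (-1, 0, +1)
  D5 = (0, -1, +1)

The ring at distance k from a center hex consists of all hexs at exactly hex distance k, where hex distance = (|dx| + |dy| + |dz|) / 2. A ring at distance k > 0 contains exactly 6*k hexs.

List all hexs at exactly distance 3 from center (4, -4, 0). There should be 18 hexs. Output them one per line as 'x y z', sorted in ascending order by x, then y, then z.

Answer: 1 -4 3
1 -3 2
1 -2 1
1 -1 0
2 -5 3
2 -1 -1
3 -6 3
3 -1 -2
4 -7 3
4 -1 -3
5 -7 2
5 -2 -3
6 -7 1
6 -3 -3
7 -7 0
7 -6 -1
7 -5 -2
7 -4 -3

Derivation:
Walk ring at distance 3 from (4, -4, 0):
Start at center + D4*3 = (1, -4, 3)
  hex 0: (1, -4, 3)
  hex 1: (2, -5, 3)
  hex 2: (3, -6, 3)
  hex 3: (4, -7, 3)
  hex 4: (5, -7, 2)
  hex 5: (6, -7, 1)
  hex 6: (7, -7, 0)
  hex 7: (7, -6, -1)
  hex 8: (7, -5, -2)
  hex 9: (7, -4, -3)
  hex 10: (6, -3, -3)
  hex 11: (5, -2, -3)
  hex 12: (4, -1, -3)
  hex 13: (3, -1, -2)
  hex 14: (2, -1, -1)
  hex 15: (1, -1, 0)
  hex 16: (1, -2, 1)
  hex 17: (1, -3, 2)
Sorted: 18 hexes.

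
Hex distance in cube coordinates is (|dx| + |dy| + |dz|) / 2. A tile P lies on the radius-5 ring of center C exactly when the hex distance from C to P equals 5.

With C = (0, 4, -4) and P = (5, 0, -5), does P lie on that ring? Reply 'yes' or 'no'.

Answer: yes

Derivation:
|px - cx| = |5 - 0| = 5
|py - cy| = |0 - 4| = 4
|pz - cz| = |-5 - (-4)| = 1
distance = (5+4+1)/2 = 10/2 = 5
radius = 5; distance == radius -> yes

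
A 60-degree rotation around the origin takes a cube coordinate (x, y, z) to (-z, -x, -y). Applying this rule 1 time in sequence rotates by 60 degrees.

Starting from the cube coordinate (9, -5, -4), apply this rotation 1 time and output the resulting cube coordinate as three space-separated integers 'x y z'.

Answer: 4 -9 5

Derivation:
Start: (9, -5, -4)
Step 1: (9, -5, -4) -> (-(-4), -(9), -(-5)) = (4, -9, 5)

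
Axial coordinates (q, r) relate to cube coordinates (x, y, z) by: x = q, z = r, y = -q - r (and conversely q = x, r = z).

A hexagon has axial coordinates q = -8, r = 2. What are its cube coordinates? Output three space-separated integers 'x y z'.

Answer: -8 6 2

Derivation:
x = q = -8
z = r = 2
y = -x - z = -(-8) - (2) = 6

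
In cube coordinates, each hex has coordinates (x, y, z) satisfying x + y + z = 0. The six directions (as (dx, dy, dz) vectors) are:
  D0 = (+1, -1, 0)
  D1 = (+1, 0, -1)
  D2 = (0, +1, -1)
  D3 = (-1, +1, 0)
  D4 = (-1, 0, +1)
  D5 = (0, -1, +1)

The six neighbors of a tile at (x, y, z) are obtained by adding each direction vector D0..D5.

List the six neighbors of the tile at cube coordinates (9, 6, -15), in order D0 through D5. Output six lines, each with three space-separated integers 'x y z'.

Center: (9, 6, -15). Add each direction:
  D0: (9, 6, -15) + (1, -1, 0) = (10, 5, -15)
  D1: (9, 6, -15) + (1, 0, -1) = (10, 6, -16)
  D2: (9, 6, -15) + (0, 1, -1) = (9, 7, -16)
  D3: (9, 6, -15) + (-1, 1, 0) = (8, 7, -15)
  D4: (9, 6, -15) + (-1, 0, 1) = (8, 6, -14)
  D5: (9, 6, -15) + (0, -1, 1) = (9, 5, -14)

Answer: 10 5 -15
10 6 -16
9 7 -16
8 7 -15
8 6 -14
9 5 -14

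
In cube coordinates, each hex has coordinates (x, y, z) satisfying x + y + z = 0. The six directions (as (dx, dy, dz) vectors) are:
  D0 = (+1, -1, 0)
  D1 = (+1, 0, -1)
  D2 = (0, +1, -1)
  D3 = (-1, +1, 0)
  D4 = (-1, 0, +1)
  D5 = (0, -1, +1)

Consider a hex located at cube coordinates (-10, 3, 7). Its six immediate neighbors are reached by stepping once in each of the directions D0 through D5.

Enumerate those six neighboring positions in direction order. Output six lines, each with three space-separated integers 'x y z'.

Center: (-10, 3, 7). Add each direction:
  D0: (-10, 3, 7) + (1, -1, 0) = (-9, 2, 7)
  D1: (-10, 3, 7) + (1, 0, -1) = (-9, 3, 6)
  D2: (-10, 3, 7) + (0, 1, -1) = (-10, 4, 6)
  D3: (-10, 3, 7) + (-1, 1, 0) = (-11, 4, 7)
  D4: (-10, 3, 7) + (-1, 0, 1) = (-11, 3, 8)
  D5: (-10, 3, 7) + (0, -1, 1) = (-10, 2, 8)

Answer: -9 2 7
-9 3 6
-10 4 6
-11 4 7
-11 3 8
-10 2 8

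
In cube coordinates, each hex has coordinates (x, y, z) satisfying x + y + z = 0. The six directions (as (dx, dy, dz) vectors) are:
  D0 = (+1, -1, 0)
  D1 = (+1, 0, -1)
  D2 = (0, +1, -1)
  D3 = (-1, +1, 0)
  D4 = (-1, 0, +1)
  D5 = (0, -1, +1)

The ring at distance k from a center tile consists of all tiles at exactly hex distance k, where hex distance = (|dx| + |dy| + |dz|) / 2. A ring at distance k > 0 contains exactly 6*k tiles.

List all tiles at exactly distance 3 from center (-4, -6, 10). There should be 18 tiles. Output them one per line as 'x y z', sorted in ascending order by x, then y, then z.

Answer: -7 -6 13
-7 -5 12
-7 -4 11
-7 -3 10
-6 -7 13
-6 -3 9
-5 -8 13
-5 -3 8
-4 -9 13
-4 -3 7
-3 -9 12
-3 -4 7
-2 -9 11
-2 -5 7
-1 -9 10
-1 -8 9
-1 -7 8
-1 -6 7

Derivation:
Walk ring at distance 3 from (-4, -6, 10):
Start at center + D4*3 = (-7, -6, 13)
  hex 0: (-7, -6, 13)
  hex 1: (-6, -7, 13)
  hex 2: (-5, -8, 13)
  hex 3: (-4, -9, 13)
  hex 4: (-3, -9, 12)
  hex 5: (-2, -9, 11)
  hex 6: (-1, -9, 10)
  hex 7: (-1, -8, 9)
  hex 8: (-1, -7, 8)
  hex 9: (-1, -6, 7)
  hex 10: (-2, -5, 7)
  hex 11: (-3, -4, 7)
  hex 12: (-4, -3, 7)
  hex 13: (-5, -3, 8)
  hex 14: (-6, -3, 9)
  hex 15: (-7, -3, 10)
  hex 16: (-7, -4, 11)
  hex 17: (-7, -5, 12)
Sorted: 18 hexes.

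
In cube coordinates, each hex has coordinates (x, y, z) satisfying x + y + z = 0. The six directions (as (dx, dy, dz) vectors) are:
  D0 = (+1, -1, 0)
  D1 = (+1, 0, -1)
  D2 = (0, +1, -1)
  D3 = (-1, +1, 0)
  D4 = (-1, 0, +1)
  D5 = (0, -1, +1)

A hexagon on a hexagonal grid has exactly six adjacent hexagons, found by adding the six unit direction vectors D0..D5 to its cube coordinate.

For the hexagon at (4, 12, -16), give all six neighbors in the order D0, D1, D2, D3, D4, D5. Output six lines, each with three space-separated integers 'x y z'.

Answer: 5 11 -16
5 12 -17
4 13 -17
3 13 -16
3 12 -15
4 11 -15

Derivation:
Center: (4, 12, -16). Add each direction:
  D0: (4, 12, -16) + (1, -1, 0) = (5, 11, -16)
  D1: (4, 12, -16) + (1, 0, -1) = (5, 12, -17)
  D2: (4, 12, -16) + (0, 1, -1) = (4, 13, -17)
  D3: (4, 12, -16) + (-1, 1, 0) = (3, 13, -16)
  D4: (4, 12, -16) + (-1, 0, 1) = (3, 12, -15)
  D5: (4, 12, -16) + (0, -1, 1) = (4, 11, -15)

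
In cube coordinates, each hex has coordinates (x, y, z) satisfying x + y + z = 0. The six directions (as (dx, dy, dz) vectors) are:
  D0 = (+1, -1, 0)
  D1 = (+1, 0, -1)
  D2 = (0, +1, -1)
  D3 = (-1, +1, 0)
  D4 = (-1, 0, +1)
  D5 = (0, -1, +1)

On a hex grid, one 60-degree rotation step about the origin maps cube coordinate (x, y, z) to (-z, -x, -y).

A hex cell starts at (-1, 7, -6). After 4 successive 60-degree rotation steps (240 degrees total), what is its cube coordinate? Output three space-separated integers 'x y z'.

Start: (-1, 7, -6)
Step 1: (-1, 7, -6) -> (-(-6), -(-1), -(7)) = (6, 1, -7)
Step 2: (6, 1, -7) -> (-(-7), -(6), -(1)) = (7, -6, -1)
Step 3: (7, -6, -1) -> (-(-1), -(7), -(-6)) = (1, -7, 6)
Step 4: (1, -7, 6) -> (-(6), -(1), -(-7)) = (-6, -1, 7)

Answer: -6 -1 7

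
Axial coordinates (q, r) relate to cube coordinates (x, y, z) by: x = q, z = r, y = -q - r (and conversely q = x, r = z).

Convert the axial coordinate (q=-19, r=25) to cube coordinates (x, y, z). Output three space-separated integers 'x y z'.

Answer: -19 -6 25

Derivation:
x = q = -19
z = r = 25
y = -x - z = -(-19) - (25) = -6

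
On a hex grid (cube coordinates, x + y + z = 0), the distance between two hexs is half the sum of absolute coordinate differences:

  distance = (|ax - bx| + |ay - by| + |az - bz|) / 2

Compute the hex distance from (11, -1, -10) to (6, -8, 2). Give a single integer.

|ax - bx| = |11 - 6| = 5
|ay - by| = |-1 - (-8)| = 7
|az - bz| = |-10 - 2| = 12
distance = (5 + 7 + 12) / 2 = 24 / 2 = 12

Answer: 12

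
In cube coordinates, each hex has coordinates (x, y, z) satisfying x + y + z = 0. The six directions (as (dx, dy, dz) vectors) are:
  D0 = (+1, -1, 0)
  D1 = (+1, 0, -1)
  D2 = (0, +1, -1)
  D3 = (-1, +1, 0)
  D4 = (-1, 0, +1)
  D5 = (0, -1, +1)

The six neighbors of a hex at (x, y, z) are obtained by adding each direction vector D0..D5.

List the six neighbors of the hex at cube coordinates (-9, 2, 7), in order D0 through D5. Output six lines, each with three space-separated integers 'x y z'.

Center: (-9, 2, 7). Add each direction:
  D0: (-9, 2, 7) + (1, -1, 0) = (-8, 1, 7)
  D1: (-9, 2, 7) + (1, 0, -1) = (-8, 2, 6)
  D2: (-9, 2, 7) + (0, 1, -1) = (-9, 3, 6)
  D3: (-9, 2, 7) + (-1, 1, 0) = (-10, 3, 7)
  D4: (-9, 2, 7) + (-1, 0, 1) = (-10, 2, 8)
  D5: (-9, 2, 7) + (0, -1, 1) = (-9, 1, 8)

Answer: -8 1 7
-8 2 6
-9 3 6
-10 3 7
-10 2 8
-9 1 8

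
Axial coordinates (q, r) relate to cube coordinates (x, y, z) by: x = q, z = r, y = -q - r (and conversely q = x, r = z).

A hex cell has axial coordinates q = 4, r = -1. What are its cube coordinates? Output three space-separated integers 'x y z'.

x = q = 4
z = r = -1
y = -x - z = -(4) - (-1) = -3

Answer: 4 -3 -1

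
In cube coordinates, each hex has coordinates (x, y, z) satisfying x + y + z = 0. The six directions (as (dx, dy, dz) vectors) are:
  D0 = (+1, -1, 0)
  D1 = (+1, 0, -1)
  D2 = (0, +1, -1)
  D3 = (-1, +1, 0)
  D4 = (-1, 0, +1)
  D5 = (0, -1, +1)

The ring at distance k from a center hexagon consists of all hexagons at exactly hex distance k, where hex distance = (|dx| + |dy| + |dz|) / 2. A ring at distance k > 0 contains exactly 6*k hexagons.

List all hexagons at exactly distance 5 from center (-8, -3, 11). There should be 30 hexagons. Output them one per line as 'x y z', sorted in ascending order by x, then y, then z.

Walk ring at distance 5 from (-8, -3, 11):
Start at center + D4*5 = (-13, -3, 16)
  hex 0: (-13, -3, 16)
  hex 1: (-12, -4, 16)
  hex 2: (-11, -5, 16)
  hex 3: (-10, -6, 16)
  hex 4: (-9, -7, 16)
  hex 5: (-8, -8, 16)
  hex 6: (-7, -8, 15)
  hex 7: (-6, -8, 14)
  hex 8: (-5, -8, 13)
  hex 9: (-4, -8, 12)
  hex 10: (-3, -8, 11)
  hex 11: (-3, -7, 10)
  hex 12: (-3, -6, 9)
  hex 13: (-3, -5, 8)
  hex 14: (-3, -4, 7)
  hex 15: (-3, -3, 6)
  hex 16: (-4, -2, 6)
  hex 17: (-5, -1, 6)
  hex 18: (-6, 0, 6)
  hex 19: (-7, 1, 6)
  hex 20: (-8, 2, 6)
  hex 21: (-9, 2, 7)
  hex 22: (-10, 2, 8)
  hex 23: (-11, 2, 9)
  hex 24: (-12, 2, 10)
  hex 25: (-13, 2, 11)
  hex 26: (-13, 1, 12)
  hex 27: (-13, 0, 13)
  hex 28: (-13, -1, 14)
  hex 29: (-13, -2, 15)
Sorted: 30 hexes.

Answer: -13 -3 16
-13 -2 15
-13 -1 14
-13 0 13
-13 1 12
-13 2 11
-12 -4 16
-12 2 10
-11 -5 16
-11 2 9
-10 -6 16
-10 2 8
-9 -7 16
-9 2 7
-8 -8 16
-8 2 6
-7 -8 15
-7 1 6
-6 -8 14
-6 0 6
-5 -8 13
-5 -1 6
-4 -8 12
-4 -2 6
-3 -8 11
-3 -7 10
-3 -6 9
-3 -5 8
-3 -4 7
-3 -3 6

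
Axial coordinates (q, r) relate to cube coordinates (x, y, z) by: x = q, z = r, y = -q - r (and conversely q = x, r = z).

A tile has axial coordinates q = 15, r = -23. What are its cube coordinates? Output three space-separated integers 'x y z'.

x = q = 15
z = r = -23
y = -x - z = -(15) - (-23) = 8

Answer: 15 8 -23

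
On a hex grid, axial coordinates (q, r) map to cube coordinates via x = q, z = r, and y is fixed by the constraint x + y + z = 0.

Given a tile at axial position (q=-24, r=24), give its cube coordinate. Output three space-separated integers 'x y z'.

x = q = -24
z = r = 24
y = -x - z = -(-24) - (24) = 0

Answer: -24 0 24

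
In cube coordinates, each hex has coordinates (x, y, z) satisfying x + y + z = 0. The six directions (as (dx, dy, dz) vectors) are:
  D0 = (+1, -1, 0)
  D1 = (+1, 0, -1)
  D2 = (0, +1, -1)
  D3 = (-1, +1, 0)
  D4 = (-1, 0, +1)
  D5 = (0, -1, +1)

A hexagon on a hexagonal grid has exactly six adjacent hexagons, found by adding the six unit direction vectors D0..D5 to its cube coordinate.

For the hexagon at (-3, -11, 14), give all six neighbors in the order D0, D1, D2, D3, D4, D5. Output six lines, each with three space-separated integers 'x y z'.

Answer: -2 -12 14
-2 -11 13
-3 -10 13
-4 -10 14
-4 -11 15
-3 -12 15

Derivation:
Center: (-3, -11, 14). Add each direction:
  D0: (-3, -11, 14) + (1, -1, 0) = (-2, -12, 14)
  D1: (-3, -11, 14) + (1, 0, -1) = (-2, -11, 13)
  D2: (-3, -11, 14) + (0, 1, -1) = (-3, -10, 13)
  D3: (-3, -11, 14) + (-1, 1, 0) = (-4, -10, 14)
  D4: (-3, -11, 14) + (-1, 0, 1) = (-4, -11, 15)
  D5: (-3, -11, 14) + (0, -1, 1) = (-3, -12, 15)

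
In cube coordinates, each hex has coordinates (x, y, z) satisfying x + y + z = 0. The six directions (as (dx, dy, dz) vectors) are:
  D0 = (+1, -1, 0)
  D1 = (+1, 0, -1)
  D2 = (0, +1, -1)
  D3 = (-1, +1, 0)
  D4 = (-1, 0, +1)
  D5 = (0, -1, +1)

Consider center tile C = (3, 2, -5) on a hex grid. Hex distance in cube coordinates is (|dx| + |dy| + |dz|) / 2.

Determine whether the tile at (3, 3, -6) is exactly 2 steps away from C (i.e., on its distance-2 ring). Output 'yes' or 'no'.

|px - cx| = |3 - 3| = 0
|py - cy| = |3 - 2| = 1
|pz - cz| = |-6 - (-5)| = 1
distance = (0+1+1)/2 = 2/2 = 1
radius = 2; distance != radius -> no

Answer: no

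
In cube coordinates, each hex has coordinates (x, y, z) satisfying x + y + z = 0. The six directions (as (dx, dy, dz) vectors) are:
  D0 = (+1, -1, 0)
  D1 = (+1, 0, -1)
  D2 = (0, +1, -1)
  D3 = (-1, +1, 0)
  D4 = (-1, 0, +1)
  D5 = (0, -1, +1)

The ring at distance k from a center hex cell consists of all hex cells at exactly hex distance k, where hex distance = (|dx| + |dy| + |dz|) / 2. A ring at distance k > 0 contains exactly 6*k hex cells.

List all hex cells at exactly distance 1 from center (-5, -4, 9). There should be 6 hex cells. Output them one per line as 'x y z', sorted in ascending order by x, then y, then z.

Walk ring at distance 1 from (-5, -4, 9):
Start at center + D4*1 = (-6, -4, 10)
  hex 0: (-6, -4, 10)
  hex 1: (-5, -5, 10)
  hex 2: (-4, -5, 9)
  hex 3: (-4, -4, 8)
  hex 4: (-5, -3, 8)
  hex 5: (-6, -3, 9)
Sorted: 6 hexes.

Answer: -6 -4 10
-6 -3 9
-5 -5 10
-5 -3 8
-4 -5 9
-4 -4 8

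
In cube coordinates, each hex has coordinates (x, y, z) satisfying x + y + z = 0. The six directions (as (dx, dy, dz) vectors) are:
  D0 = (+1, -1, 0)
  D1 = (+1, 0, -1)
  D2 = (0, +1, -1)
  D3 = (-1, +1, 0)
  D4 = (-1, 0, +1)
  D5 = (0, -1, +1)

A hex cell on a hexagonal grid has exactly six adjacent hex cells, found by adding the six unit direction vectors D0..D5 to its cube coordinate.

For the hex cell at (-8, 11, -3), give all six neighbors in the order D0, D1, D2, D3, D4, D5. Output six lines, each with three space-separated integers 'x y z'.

Center: (-8, 11, -3). Add each direction:
  D0: (-8, 11, -3) + (1, -1, 0) = (-7, 10, -3)
  D1: (-8, 11, -3) + (1, 0, -1) = (-7, 11, -4)
  D2: (-8, 11, -3) + (0, 1, -1) = (-8, 12, -4)
  D3: (-8, 11, -3) + (-1, 1, 0) = (-9, 12, -3)
  D4: (-8, 11, -3) + (-1, 0, 1) = (-9, 11, -2)
  D5: (-8, 11, -3) + (0, -1, 1) = (-8, 10, -2)

Answer: -7 10 -3
-7 11 -4
-8 12 -4
-9 12 -3
-9 11 -2
-8 10 -2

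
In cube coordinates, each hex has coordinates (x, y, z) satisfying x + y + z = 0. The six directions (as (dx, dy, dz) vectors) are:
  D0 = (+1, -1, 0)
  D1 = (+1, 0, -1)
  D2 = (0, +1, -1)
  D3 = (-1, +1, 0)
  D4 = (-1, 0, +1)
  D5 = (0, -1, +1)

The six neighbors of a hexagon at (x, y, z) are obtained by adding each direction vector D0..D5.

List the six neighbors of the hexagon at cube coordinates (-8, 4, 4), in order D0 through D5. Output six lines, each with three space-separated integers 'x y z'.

Answer: -7 3 4
-7 4 3
-8 5 3
-9 5 4
-9 4 5
-8 3 5

Derivation:
Center: (-8, 4, 4). Add each direction:
  D0: (-8, 4, 4) + (1, -1, 0) = (-7, 3, 4)
  D1: (-8, 4, 4) + (1, 0, -1) = (-7, 4, 3)
  D2: (-8, 4, 4) + (0, 1, -1) = (-8, 5, 3)
  D3: (-8, 4, 4) + (-1, 1, 0) = (-9, 5, 4)
  D4: (-8, 4, 4) + (-1, 0, 1) = (-9, 4, 5)
  D5: (-8, 4, 4) + (0, -1, 1) = (-8, 3, 5)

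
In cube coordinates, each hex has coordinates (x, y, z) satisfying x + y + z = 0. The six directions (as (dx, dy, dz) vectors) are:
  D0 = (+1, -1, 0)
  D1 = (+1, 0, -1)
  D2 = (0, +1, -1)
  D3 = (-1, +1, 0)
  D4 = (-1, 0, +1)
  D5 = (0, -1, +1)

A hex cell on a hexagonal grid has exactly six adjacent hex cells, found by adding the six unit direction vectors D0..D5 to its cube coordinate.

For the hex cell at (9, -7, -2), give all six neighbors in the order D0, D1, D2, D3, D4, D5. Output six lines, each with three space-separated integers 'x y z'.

Answer: 10 -8 -2
10 -7 -3
9 -6 -3
8 -6 -2
8 -7 -1
9 -8 -1

Derivation:
Center: (9, -7, -2). Add each direction:
  D0: (9, -7, -2) + (1, -1, 0) = (10, -8, -2)
  D1: (9, -7, -2) + (1, 0, -1) = (10, -7, -3)
  D2: (9, -7, -2) + (0, 1, -1) = (9, -6, -3)
  D3: (9, -7, -2) + (-1, 1, 0) = (8, -6, -2)
  D4: (9, -7, -2) + (-1, 0, 1) = (8, -7, -1)
  D5: (9, -7, -2) + (0, -1, 1) = (9, -8, -1)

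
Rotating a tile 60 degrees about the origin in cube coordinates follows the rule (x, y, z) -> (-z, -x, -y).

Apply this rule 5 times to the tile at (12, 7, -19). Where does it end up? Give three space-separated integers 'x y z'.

Answer: -7 19 -12

Derivation:
Start: (12, 7, -19)
Step 1: (12, 7, -19) -> (-(-19), -(12), -(7)) = (19, -12, -7)
Step 2: (19, -12, -7) -> (-(-7), -(19), -(-12)) = (7, -19, 12)
Step 3: (7, -19, 12) -> (-(12), -(7), -(-19)) = (-12, -7, 19)
Step 4: (-12, -7, 19) -> (-(19), -(-12), -(-7)) = (-19, 12, 7)
Step 5: (-19, 12, 7) -> (-(7), -(-19), -(12)) = (-7, 19, -12)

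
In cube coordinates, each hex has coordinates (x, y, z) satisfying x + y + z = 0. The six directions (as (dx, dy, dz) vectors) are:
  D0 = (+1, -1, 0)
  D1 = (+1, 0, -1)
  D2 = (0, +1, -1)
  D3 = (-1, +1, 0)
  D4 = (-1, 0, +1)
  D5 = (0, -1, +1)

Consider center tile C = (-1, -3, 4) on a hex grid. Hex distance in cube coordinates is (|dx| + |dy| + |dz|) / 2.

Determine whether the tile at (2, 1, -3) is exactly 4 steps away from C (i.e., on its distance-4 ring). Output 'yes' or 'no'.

|px - cx| = |2 - (-1)| = 3
|py - cy| = |1 - (-3)| = 4
|pz - cz| = |-3 - 4| = 7
distance = (3+4+7)/2 = 14/2 = 7
radius = 4; distance != radius -> no

Answer: no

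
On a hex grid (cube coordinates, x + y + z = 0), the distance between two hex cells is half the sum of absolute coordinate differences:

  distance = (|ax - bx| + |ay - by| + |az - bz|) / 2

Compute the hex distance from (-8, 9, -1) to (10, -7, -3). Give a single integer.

|ax - bx| = |-8 - 10| = 18
|ay - by| = |9 - (-7)| = 16
|az - bz| = |-1 - (-3)| = 2
distance = (18 + 16 + 2) / 2 = 36 / 2 = 18

Answer: 18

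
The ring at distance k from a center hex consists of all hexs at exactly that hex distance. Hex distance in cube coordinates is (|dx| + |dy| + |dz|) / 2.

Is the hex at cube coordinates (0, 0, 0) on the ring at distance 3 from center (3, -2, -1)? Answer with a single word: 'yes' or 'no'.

|px - cx| = |0 - 3| = 3
|py - cy| = |0 - (-2)| = 2
|pz - cz| = |0 - (-1)| = 1
distance = (3+2+1)/2 = 6/2 = 3
radius = 3; distance == radius -> yes

Answer: yes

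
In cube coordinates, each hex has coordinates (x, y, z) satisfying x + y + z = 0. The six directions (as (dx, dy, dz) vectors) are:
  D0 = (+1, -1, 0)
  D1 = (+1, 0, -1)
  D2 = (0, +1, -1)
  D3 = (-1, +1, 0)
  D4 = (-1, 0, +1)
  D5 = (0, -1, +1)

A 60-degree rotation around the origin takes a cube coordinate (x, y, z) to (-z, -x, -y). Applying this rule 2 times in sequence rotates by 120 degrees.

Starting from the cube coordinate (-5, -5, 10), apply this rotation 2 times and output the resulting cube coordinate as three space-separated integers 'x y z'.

Answer: -5 10 -5

Derivation:
Start: (-5, -5, 10)
Step 1: (-5, -5, 10) -> (-(10), -(-5), -(-5)) = (-10, 5, 5)
Step 2: (-10, 5, 5) -> (-(5), -(-10), -(5)) = (-5, 10, -5)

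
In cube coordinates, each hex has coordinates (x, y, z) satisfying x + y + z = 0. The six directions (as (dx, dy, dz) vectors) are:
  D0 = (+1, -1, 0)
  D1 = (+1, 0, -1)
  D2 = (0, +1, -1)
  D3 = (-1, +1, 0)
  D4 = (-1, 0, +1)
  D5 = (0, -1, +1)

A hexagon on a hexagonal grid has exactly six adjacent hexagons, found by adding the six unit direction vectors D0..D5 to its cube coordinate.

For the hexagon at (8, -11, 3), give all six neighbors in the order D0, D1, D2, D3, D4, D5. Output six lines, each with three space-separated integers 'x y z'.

Answer: 9 -12 3
9 -11 2
8 -10 2
7 -10 3
7 -11 4
8 -12 4

Derivation:
Center: (8, -11, 3). Add each direction:
  D0: (8, -11, 3) + (1, -1, 0) = (9, -12, 3)
  D1: (8, -11, 3) + (1, 0, -1) = (9, -11, 2)
  D2: (8, -11, 3) + (0, 1, -1) = (8, -10, 2)
  D3: (8, -11, 3) + (-1, 1, 0) = (7, -10, 3)
  D4: (8, -11, 3) + (-1, 0, 1) = (7, -11, 4)
  D5: (8, -11, 3) + (0, -1, 1) = (8, -12, 4)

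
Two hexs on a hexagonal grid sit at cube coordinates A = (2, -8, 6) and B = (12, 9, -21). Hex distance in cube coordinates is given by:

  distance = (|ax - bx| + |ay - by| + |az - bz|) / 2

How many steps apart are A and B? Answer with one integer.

|ax - bx| = |2 - 12| = 10
|ay - by| = |-8 - 9| = 17
|az - bz| = |6 - (-21)| = 27
distance = (10 + 17 + 27) / 2 = 54 / 2 = 27

Answer: 27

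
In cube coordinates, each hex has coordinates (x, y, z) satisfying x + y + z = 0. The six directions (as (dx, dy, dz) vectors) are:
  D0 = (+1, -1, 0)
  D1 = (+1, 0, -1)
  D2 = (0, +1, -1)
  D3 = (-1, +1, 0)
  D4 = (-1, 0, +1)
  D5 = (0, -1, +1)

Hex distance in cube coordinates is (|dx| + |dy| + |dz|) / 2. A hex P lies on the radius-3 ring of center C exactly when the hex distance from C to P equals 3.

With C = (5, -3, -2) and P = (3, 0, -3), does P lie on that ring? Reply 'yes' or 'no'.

Answer: yes

Derivation:
|px - cx| = |3 - 5| = 2
|py - cy| = |0 - (-3)| = 3
|pz - cz| = |-3 - (-2)| = 1
distance = (2+3+1)/2 = 6/2 = 3
radius = 3; distance == radius -> yes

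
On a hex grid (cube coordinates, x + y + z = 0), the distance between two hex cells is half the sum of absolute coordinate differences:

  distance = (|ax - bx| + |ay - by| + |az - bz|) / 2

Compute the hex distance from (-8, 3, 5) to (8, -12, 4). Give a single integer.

|ax - bx| = |-8 - 8| = 16
|ay - by| = |3 - (-12)| = 15
|az - bz| = |5 - 4| = 1
distance = (16 + 15 + 1) / 2 = 32 / 2 = 16

Answer: 16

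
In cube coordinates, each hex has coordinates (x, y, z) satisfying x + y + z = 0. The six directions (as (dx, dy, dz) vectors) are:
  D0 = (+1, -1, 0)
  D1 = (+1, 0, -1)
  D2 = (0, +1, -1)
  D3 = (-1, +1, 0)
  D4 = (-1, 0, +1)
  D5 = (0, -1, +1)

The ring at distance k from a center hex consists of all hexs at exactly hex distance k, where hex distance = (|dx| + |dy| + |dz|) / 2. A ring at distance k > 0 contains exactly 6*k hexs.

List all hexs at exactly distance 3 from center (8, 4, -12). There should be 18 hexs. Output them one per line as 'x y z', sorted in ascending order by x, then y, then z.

Walk ring at distance 3 from (8, 4, -12):
Start at center + D4*3 = (5, 4, -9)
  hex 0: (5, 4, -9)
  hex 1: (6, 3, -9)
  hex 2: (7, 2, -9)
  hex 3: (8, 1, -9)
  hex 4: (9, 1, -10)
  hex 5: (10, 1, -11)
  hex 6: (11, 1, -12)
  hex 7: (11, 2, -13)
  hex 8: (11, 3, -14)
  hex 9: (11, 4, -15)
  hex 10: (10, 5, -15)
  hex 11: (9, 6, -15)
  hex 12: (8, 7, -15)
  hex 13: (7, 7, -14)
  hex 14: (6, 7, -13)
  hex 15: (5, 7, -12)
  hex 16: (5, 6, -11)
  hex 17: (5, 5, -10)
Sorted: 18 hexes.

Answer: 5 4 -9
5 5 -10
5 6 -11
5 7 -12
6 3 -9
6 7 -13
7 2 -9
7 7 -14
8 1 -9
8 7 -15
9 1 -10
9 6 -15
10 1 -11
10 5 -15
11 1 -12
11 2 -13
11 3 -14
11 4 -15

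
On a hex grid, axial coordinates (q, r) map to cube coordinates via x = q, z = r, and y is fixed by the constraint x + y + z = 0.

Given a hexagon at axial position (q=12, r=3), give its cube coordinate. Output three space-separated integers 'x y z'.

Answer: 12 -15 3

Derivation:
x = q = 12
z = r = 3
y = -x - z = -(12) - (3) = -15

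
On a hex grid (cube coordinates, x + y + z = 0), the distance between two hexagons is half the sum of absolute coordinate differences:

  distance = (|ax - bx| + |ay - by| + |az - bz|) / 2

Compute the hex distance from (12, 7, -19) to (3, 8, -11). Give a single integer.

Answer: 9

Derivation:
|ax - bx| = |12 - 3| = 9
|ay - by| = |7 - 8| = 1
|az - bz| = |-19 - (-11)| = 8
distance = (9 + 1 + 8) / 2 = 18 / 2 = 9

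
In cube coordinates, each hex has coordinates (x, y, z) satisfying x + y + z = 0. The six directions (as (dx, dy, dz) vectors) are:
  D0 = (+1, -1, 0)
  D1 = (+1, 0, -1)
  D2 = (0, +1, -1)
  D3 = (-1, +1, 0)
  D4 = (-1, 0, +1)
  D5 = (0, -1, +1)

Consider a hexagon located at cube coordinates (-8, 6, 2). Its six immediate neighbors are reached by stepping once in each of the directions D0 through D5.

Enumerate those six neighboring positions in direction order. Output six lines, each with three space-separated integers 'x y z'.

Center: (-8, 6, 2). Add each direction:
  D0: (-8, 6, 2) + (1, -1, 0) = (-7, 5, 2)
  D1: (-8, 6, 2) + (1, 0, -1) = (-7, 6, 1)
  D2: (-8, 6, 2) + (0, 1, -1) = (-8, 7, 1)
  D3: (-8, 6, 2) + (-1, 1, 0) = (-9, 7, 2)
  D4: (-8, 6, 2) + (-1, 0, 1) = (-9, 6, 3)
  D5: (-8, 6, 2) + (0, -1, 1) = (-8, 5, 3)

Answer: -7 5 2
-7 6 1
-8 7 1
-9 7 2
-9 6 3
-8 5 3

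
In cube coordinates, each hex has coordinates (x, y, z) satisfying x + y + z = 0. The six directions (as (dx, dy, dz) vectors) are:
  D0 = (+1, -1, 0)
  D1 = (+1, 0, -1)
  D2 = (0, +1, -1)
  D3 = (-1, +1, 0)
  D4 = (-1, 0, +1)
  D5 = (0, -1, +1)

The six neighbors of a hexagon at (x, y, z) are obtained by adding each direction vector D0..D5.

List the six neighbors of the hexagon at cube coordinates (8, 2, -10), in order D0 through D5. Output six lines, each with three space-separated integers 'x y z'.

Answer: 9 1 -10
9 2 -11
8 3 -11
7 3 -10
7 2 -9
8 1 -9

Derivation:
Center: (8, 2, -10). Add each direction:
  D0: (8, 2, -10) + (1, -1, 0) = (9, 1, -10)
  D1: (8, 2, -10) + (1, 0, -1) = (9, 2, -11)
  D2: (8, 2, -10) + (0, 1, -1) = (8, 3, -11)
  D3: (8, 2, -10) + (-1, 1, 0) = (7, 3, -10)
  D4: (8, 2, -10) + (-1, 0, 1) = (7, 2, -9)
  D5: (8, 2, -10) + (0, -1, 1) = (8, 1, -9)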